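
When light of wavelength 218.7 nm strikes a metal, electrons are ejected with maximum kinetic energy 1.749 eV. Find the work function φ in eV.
3.92 eV

From Einstein's photoelectric equation: KE_max = hf - φ = hc/λ - φ

Rearranging for φ:
φ = hc/λ - KE_max

Calculate photon energy:
E_photon = hc/λ = 5.6691 eV

Therefore:
φ = 5.6691 - 1.749 = 3.92 eV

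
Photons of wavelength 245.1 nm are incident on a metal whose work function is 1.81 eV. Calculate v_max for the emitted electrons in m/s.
1.0690e+06 m/s

First, find the maximum kinetic energy:
E_photon = hc/λ = 5.0585 eV
KE_max = E_photon - φ = 5.0585 - 1.81 = 3.2485 eV

Convert to Joules: KE_max = 3.2485 × 1.602×10⁻¹⁹ J = 5.2047e-19 J

Then use KE = ½mv² to find velocity:
v = √(2·KE/m) = √(2 × 5.2047e-19 J / 9.109e-31 kg)
v = 1.0690e+06 m/s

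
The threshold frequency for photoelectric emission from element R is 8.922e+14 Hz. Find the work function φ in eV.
3.69 eV

At the threshold frequency, photon energy equals work function:
φ = hf₀

Calculating:
φ = (6.626×10⁻³⁴ J·s)(8.922e+14 Hz)
φ = 3.69 eV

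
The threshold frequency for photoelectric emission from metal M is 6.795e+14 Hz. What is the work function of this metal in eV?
2.81 eV

At the threshold frequency, photon energy equals work function:
φ = hf₀

Calculating:
φ = (6.626×10⁻³⁴ J·s)(6.795e+14 Hz)
φ = 2.81 eV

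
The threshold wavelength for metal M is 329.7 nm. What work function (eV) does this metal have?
3.76 eV

At the threshold wavelength, photon energy equals work function:
φ = hc/λ₀

Calculating:
φ = (6.626×10⁻³⁴ J·s)(3×10⁸ m/s) / (329.7×10⁻⁹ m)
φ = 3.76 eV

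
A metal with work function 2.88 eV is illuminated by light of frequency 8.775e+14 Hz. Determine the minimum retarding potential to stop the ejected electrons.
0.7490 V

The stopping potential V_s satisfies: eV_s = KE_max

First, find KE_max using Einstein's equation:
E_photon = hf = (6.626×10⁻³⁴ J·s)(8.775e+14 Hz) = 3.6290 eV
KE_max = E_photon - φ = 3.6290 - 2.88 = 0.7490 eV

Since eV_s = KE_max:
V_s = KE_max/e = 0.7490 V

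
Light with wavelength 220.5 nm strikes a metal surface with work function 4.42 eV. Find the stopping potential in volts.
1.2029 V

The stopping potential V_s satisfies: eV_s = KE_max

First, find KE_max using Einstein's equation:
E_photon = hc/λ = 5.6229 eV
KE_max = E_photon - φ = 5.6229 - 4.42 = 1.2029 eV

Since eV_s = KE_max:
V_s = KE_max/e = 1.2029 V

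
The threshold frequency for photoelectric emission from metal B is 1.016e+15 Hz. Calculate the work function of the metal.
4.20 eV

At the threshold frequency, photon energy equals work function:
φ = hf₀

Calculating:
φ = (6.626×10⁻³⁴ J·s)(1.016e+15 Hz)
φ = 4.20 eV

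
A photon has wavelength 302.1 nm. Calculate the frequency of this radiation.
9.9236e+14 Hz

Using the wave equation: c = fλ

Solving for frequency:
f = c/λ = (3×10⁸ m/s) / (302.1×10⁻⁹ m)
f = 9.9236e+14 Hz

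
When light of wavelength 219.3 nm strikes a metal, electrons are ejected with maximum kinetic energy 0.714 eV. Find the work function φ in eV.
4.94 eV

From Einstein's photoelectric equation: KE_max = hf - φ = hc/λ - φ

Rearranging for φ:
φ = hc/λ - KE_max

Calculate photon energy:
E_photon = hc/λ = 5.6536 eV

Therefore:
φ = 5.6536 - 0.714 = 4.94 eV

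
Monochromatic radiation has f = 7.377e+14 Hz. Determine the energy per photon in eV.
3.0509 eV

Using E = hf:

E = hf = (6.626×10⁻³⁴ J·s)(7.377e+14 Hz)
E = 3.0509 eV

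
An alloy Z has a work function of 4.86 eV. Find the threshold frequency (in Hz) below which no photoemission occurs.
1.1751e+15 Hz

The threshold frequency is when the photon energy equals the work function:
hf₀ = φ

Solving for f₀:
f₀ = φ/h = (4.86 eV × 1.602×10⁻¹⁹ J/eV) / (6.626×10⁻³⁴ J·s)
f₀ = 1.1751e+15 Hz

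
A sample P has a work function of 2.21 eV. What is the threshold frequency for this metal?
5.3438e+14 Hz

The threshold frequency is when the photon energy equals the work function:
hf₀ = φ

Solving for f₀:
f₀ = φ/h = (2.21 eV × 1.602×10⁻¹⁹ J/eV) / (6.626×10⁻³⁴ J·s)
f₀ = 5.3438e+14 Hz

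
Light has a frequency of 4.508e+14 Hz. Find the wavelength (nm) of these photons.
665.02 nm

Using the wave equation: c = fλ

Solving for wavelength:
λ = c/f = (3×10⁸ m/s) / (4.508e+14 Hz)
λ = 665.02 nm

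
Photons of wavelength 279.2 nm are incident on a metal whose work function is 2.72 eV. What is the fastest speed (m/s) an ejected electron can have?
7.7800e+05 m/s

First, find the maximum kinetic energy:
E_photon = hc/λ = 4.4407 eV
KE_max = E_photon - φ = 4.4407 - 2.72 = 1.7207 eV

Convert to Joules: KE_max = 1.7207 × 1.602×10⁻¹⁹ J = 2.7569e-19 J

Then use KE = ½mv² to find velocity:
v = √(2·KE/m) = √(2 × 2.7569e-19 J / 9.109e-31 kg)
v = 7.7800e+05 m/s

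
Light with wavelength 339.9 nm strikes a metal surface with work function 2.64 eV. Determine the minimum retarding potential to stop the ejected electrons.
1.0077 V

The stopping potential V_s satisfies: eV_s = KE_max

First, find KE_max using Einstein's equation:
E_photon = hc/λ = 3.6477 eV
KE_max = E_photon - φ = 3.6477 - 2.64 = 1.0077 eV

Since eV_s = KE_max:
V_s = KE_max/e = 1.0077 V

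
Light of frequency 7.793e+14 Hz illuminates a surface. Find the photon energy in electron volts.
3.2229 eV

Using E = hf:

E = hf = (6.626×10⁻³⁴ J·s)(7.793e+14 Hz)
E = 3.2229 eV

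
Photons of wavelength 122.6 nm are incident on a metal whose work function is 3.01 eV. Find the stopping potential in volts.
7.1029 V

The stopping potential V_s satisfies: eV_s = KE_max

First, find KE_max using Einstein's equation:
E_photon = hc/λ = 10.1129 eV
KE_max = E_photon - φ = 10.1129 - 3.01 = 7.1029 eV

Since eV_s = KE_max:
V_s = KE_max/e = 7.1029 V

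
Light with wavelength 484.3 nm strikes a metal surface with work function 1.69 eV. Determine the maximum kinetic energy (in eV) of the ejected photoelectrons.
0.8701 eV

Using Einstein's photoelectric equation: KE_max = hf - φ = hc/λ - φ

First, calculate the photon energy:
E_photon = hc/λ = (6.626×10⁻³⁴ J·s)(3×10⁸ m/s) / (484.3×10⁻⁹ m)
E_photon = 2.5601 eV

Then, the maximum kinetic energy:
KE_max = E_photon - φ = 2.5601 eV - 1.69 eV = 0.8701 eV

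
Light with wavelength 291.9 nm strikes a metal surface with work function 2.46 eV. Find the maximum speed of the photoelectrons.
7.9295e+05 m/s

First, find the maximum kinetic energy:
E_photon = hc/λ = 4.2475 eV
KE_max = E_photon - φ = 4.2475 - 2.46 = 1.7875 eV

Convert to Joules: KE_max = 1.7875 × 1.602×10⁻¹⁹ J = 2.8639e-19 J

Then use KE = ½mv² to find velocity:
v = √(2·KE/m) = √(2 × 2.8639e-19 J / 9.109e-31 kg)
v = 7.9295e+05 m/s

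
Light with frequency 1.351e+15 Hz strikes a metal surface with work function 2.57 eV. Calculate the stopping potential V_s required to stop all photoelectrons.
3.0173 V

The stopping potential V_s satisfies: eV_s = KE_max

First, find KE_max using Einstein's equation:
E_photon = hf = (6.626×10⁻³⁴ J·s)(1.351e+15 Hz) = 5.5873 eV
KE_max = E_photon - φ = 5.5873 - 2.57 = 3.0173 eV

Since eV_s = KE_max:
V_s = KE_max/e = 3.0173 V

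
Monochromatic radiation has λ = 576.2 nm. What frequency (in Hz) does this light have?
5.2029e+14 Hz

Using the wave equation: c = fλ

Solving for frequency:
f = c/λ = (3×10⁸ m/s) / (576.2×10⁻⁹ m)
f = 5.2029e+14 Hz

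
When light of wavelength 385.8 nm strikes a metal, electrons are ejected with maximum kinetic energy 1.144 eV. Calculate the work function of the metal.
2.07 eV

From Einstein's photoelectric equation: KE_max = hf - φ = hc/λ - φ

Rearranging for φ:
φ = hc/λ - KE_max

Calculate photon energy:
E_photon = hc/λ = 3.2137 eV

Therefore:
φ = 3.2137 - 1.144 = 2.07 eV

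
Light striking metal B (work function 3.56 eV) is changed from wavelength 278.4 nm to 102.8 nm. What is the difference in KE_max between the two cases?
7.6073 eV

Using Einstein's equation: KE_max = hc/λ - φ

For λ₁ = 278.4 nm:
KE₁ = hc/λ₁ - φ = 4.4535 - 3.56 = 0.8935 eV

For λ₂ = 102.8 nm:
KE₂ = hc/λ₂ - φ = 12.0607 - 3.56 = 8.5007 eV

Change in KE:
ΔKE = KE₂ - KE₁ = 8.5007 - 0.8935 = 7.6073 eV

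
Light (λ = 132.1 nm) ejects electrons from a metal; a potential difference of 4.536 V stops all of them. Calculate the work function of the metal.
4.85 eV

The stopping potential gives the maximum kinetic energy: KE_max = eV_s = 4.536 eV

From Einstein's photoelectric equation: KE_max = hc/λ - φ
Rearranging: φ = hc/λ - KE_max

Calculate photon energy:
E_photon = hc/λ = (6.626×10⁻³⁴ J·s)(3×10⁸ m/s) / (132.1×10⁻⁹ m) = 9.3856 eV

Therefore:
φ = 9.3856 - 4.536 = 4.85 eV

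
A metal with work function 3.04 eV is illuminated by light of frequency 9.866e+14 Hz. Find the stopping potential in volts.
1.0402 V

The stopping potential V_s satisfies: eV_s = KE_max

First, find KE_max using Einstein's equation:
E_photon = hf = (6.626×10⁻³⁴ J·s)(9.866e+14 Hz) = 4.0802 eV
KE_max = E_photon - φ = 4.0802 - 3.04 = 1.0402 eV

Since eV_s = KE_max:
V_s = KE_max/e = 1.0402 V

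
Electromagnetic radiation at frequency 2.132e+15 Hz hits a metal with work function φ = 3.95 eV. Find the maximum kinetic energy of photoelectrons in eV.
4.8672 eV

Using Einstein's photoelectric equation: KE_max = hf - φ

First, calculate the photon energy:
E_photon = hf = (6.626×10⁻³⁴ J·s)(2.132e+15 Hz)
E_photon = 8.8172 eV

Then, the maximum kinetic energy:
KE_max = E_photon - φ = 8.8172 eV - 3.95 eV = 4.8672 eV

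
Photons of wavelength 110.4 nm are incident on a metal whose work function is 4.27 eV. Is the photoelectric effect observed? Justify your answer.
Yes

For photoemission, the photon energy must exceed the work function.

Photon energy: E = hc/λ = 11.2305 eV
Work function: φ = 4.27 eV

Since E_photon (11.2305 eV) > φ (4.27 eV), photoemission WILL occur.
The threshold wavelength is λ₀ = hc/φ = 290.4 nm.
Since 110.4 nm < 290.4 nm, the light has sufficient energy.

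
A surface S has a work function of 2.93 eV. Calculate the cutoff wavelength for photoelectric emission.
423.15 nm

The threshold wavelength is when the photon energy equals the work function:
hc/λ₀ = φ

Solving for λ₀:
λ₀ = hc/φ = (6.626×10⁻³⁴ J·s)(3×10⁸ m/s) / (2.93 eV × 1.602×10⁻¹⁹ J/eV)
λ₀ = 423.15 nm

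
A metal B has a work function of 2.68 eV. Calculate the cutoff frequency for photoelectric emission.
6.4802e+14 Hz

The threshold frequency is when the photon energy equals the work function:
hf₀ = φ

Solving for f₀:
f₀ = φ/h = (2.68 eV × 1.602×10⁻¹⁹ J/eV) / (6.626×10⁻³⁴ J·s)
f₀ = 6.4802e+14 Hz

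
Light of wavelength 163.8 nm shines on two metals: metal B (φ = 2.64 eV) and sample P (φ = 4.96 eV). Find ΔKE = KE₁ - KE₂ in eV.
2.3200 eV

Using KE_max = hc/λ - φ for each metal:

Photon energy: E = hc/λ = 7.5692 eV

For metal B (φ₁ = 2.64 eV):
KE₁ = E - φ₁ = 7.5692 - 2.64 = 4.9292 eV

For sample P (φ₂ = 4.96 eV):
KE₂ = E - φ₂ = 7.5692 - 4.96 = 2.6092 eV

Difference:
ΔKE = KE₁ - KE₂ = 4.9292 - 2.6092 = 2.3200 eV

Note: The difference equals the difference in work functions: 4.96 - 2.64 = 2.32 eV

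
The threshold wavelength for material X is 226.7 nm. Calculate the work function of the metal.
5.47 eV

At the threshold wavelength, photon energy equals work function:
φ = hc/λ₀

Calculating:
φ = (6.626×10⁻³⁴ J·s)(3×10⁸ m/s) / (226.7×10⁻⁹ m)
φ = 5.47 eV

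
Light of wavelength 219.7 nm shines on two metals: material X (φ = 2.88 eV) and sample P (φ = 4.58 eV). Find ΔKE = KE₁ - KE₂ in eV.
1.7000 eV

Using KE_max = hc/λ - φ for each metal:

Photon energy: E = hc/λ = 5.6433 eV

For material X (φ₁ = 2.88 eV):
KE₁ = E - φ₁ = 5.6433 - 2.88 = 2.7633 eV

For sample P (φ₂ = 4.58 eV):
KE₂ = E - φ₂ = 5.6433 - 4.58 = 1.0633 eV

Difference:
ΔKE = KE₁ - KE₂ = 2.7633 - 1.0633 = 1.7000 eV

Note: The difference equals the difference in work functions: 4.58 - 2.88 = 1.70 eV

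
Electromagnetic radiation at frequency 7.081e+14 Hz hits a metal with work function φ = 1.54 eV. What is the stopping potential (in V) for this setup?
1.3885 V

The stopping potential V_s satisfies: eV_s = KE_max

First, find KE_max using Einstein's equation:
E_photon = hf = (6.626×10⁻³⁴ J·s)(7.081e+14 Hz) = 2.9285 eV
KE_max = E_photon - φ = 2.9285 - 1.54 = 1.3885 eV

Since eV_s = KE_max:
V_s = KE_max/e = 1.3885 V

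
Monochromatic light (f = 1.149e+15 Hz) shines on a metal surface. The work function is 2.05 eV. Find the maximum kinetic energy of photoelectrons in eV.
2.7019 eV

Using Einstein's photoelectric equation: KE_max = hf - φ

First, calculate the photon energy:
E_photon = hf = (6.626×10⁻³⁴ J·s)(1.149e+15 Hz)
E_photon = 4.7519 eV

Then, the maximum kinetic energy:
KE_max = E_photon - φ = 4.7519 eV - 2.05 eV = 2.7019 eV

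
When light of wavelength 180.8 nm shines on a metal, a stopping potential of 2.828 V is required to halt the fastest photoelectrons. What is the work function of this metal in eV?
4.03 eV

The stopping potential gives the maximum kinetic energy: KE_max = eV_s = 2.828 eV

From Einstein's photoelectric equation: KE_max = hc/λ - φ
Rearranging: φ = hc/λ - KE_max

Calculate photon energy:
E_photon = hc/λ = (6.626×10⁻³⁴ J·s)(3×10⁸ m/s) / (180.8×10⁻⁹ m) = 6.8575 eV

Therefore:
φ = 6.8575 - 2.828 = 4.03 eV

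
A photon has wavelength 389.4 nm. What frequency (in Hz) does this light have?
7.6988e+14 Hz

Using the wave equation: c = fλ

Solving for frequency:
f = c/λ = (3×10⁸ m/s) / (389.4×10⁻⁹ m)
f = 7.6988e+14 Hz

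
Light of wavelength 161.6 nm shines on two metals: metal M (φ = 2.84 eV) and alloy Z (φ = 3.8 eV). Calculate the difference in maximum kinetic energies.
0.9600 eV

Using KE_max = hc/λ - φ for each metal:

Photon energy: E = hc/λ = 7.6723 eV

For metal M (φ₁ = 2.84 eV):
KE₁ = E - φ₁ = 7.6723 - 2.84 = 4.8323 eV

For alloy Z (φ₂ = 3.8 eV):
KE₂ = E - φ₂ = 7.6723 - 3.8 = 3.8723 eV

Difference:
ΔKE = KE₁ - KE₂ = 4.8323 - 3.8723 = 0.9600 eV

Note: The difference equals the difference in work functions: 3.8 - 2.84 = 0.96 eV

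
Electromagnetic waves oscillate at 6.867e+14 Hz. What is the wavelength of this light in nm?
436.57 nm

Using the wave equation: c = fλ

Solving for wavelength:
λ = c/f = (3×10⁸ m/s) / (6.867e+14 Hz)
λ = 436.57 nm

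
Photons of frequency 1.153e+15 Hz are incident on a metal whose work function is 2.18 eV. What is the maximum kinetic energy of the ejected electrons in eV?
2.5884 eV

Using Einstein's photoelectric equation: KE_max = hf - φ

First, calculate the photon energy:
E_photon = hf = (6.626×10⁻³⁴ J·s)(1.153e+15 Hz)
E_photon = 4.7684 eV

Then, the maximum kinetic energy:
KE_max = E_photon - φ = 4.7684 eV - 2.18 eV = 2.5884 eV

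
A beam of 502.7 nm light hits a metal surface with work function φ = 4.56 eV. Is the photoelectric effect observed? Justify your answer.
No

For photoemission, the photon energy must exceed the work function.

Photon energy: E = hc/λ = 2.4664 eV
Work function: φ = 4.56 eV

Since E_photon (2.4664 eV) < φ (4.56 eV), photoemission will NOT occur.
The threshold wavelength is λ₀ = hc/φ = 271.9 nm.
Since 502.7 nm > 271.9 nm, the photons lack sufficient energy.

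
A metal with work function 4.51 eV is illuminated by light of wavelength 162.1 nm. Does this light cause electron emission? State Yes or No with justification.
Yes

For photoemission, the photon energy must exceed the work function.

Photon energy: E = hc/λ = 7.6486 eV
Work function: φ = 4.51 eV

Since E_photon (7.6486 eV) > φ (4.51 eV), photoemission WILL occur.
The threshold wavelength is λ₀ = hc/φ = 274.9 nm.
Since 162.1 nm < 274.9 nm, the light has sufficient energy.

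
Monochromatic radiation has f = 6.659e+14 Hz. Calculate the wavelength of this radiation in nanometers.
450.21 nm

Using the wave equation: c = fλ

Solving for wavelength:
λ = c/f = (3×10⁸ m/s) / (6.659e+14 Hz)
λ = 450.21 nm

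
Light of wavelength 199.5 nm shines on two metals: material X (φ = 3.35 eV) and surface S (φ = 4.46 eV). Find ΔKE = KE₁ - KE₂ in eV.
1.1100 eV

Using KE_max = hc/λ - φ for each metal:

Photon energy: E = hc/λ = 6.2147 eV

For material X (φ₁ = 3.35 eV):
KE₁ = E - φ₁ = 6.2147 - 3.35 = 2.8647 eV

For surface S (φ₂ = 4.46 eV):
KE₂ = E - φ₂ = 6.2147 - 4.46 = 1.7547 eV

Difference:
ΔKE = KE₁ - KE₂ = 2.8647 - 1.7547 = 1.1100 eV

Note: The difference equals the difference in work functions: 4.46 - 3.35 = 1.11 eV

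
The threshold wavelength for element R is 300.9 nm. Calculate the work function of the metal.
4.12 eV

At the threshold wavelength, photon energy equals work function:
φ = hc/λ₀

Calculating:
φ = (6.626×10⁻³⁴ J·s)(3×10⁸ m/s) / (300.9×10⁻⁹ m)
φ = 4.12 eV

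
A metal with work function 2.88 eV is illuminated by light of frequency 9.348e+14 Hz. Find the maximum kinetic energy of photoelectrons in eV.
0.9860 eV

Using Einstein's photoelectric equation: KE_max = hf - φ

First, calculate the photon energy:
E_photon = hf = (6.626×10⁻³⁴ J·s)(9.348e+14 Hz)
E_photon = 3.8660 eV

Then, the maximum kinetic energy:
KE_max = E_photon - φ = 3.8660 eV - 2.88 eV = 0.9860 eV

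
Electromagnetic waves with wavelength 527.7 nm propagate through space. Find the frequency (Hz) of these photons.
5.6811e+14 Hz

Using the wave equation: c = fλ

Solving for frequency:
f = c/λ = (3×10⁸ m/s) / (527.7×10⁻⁹ m)
f = 5.6811e+14 Hz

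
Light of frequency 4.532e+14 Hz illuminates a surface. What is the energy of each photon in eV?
1.8743 eV

Using E = hf:

E = hf = (6.626×10⁻³⁴ J·s)(4.532e+14 Hz)
E = 1.8743 eV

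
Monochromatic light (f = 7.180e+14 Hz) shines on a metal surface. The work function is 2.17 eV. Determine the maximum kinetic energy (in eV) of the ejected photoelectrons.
0.7994 eV

Using Einstein's photoelectric equation: KE_max = hf - φ

First, calculate the photon energy:
E_photon = hf = (6.626×10⁻³⁴ J·s)(7.180e+14 Hz)
E_photon = 2.9694 eV

Then, the maximum kinetic energy:
KE_max = E_photon - φ = 2.9694 eV - 2.17 eV = 0.7994 eV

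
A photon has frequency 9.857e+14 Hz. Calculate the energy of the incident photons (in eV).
4.0765 eV

Using E = hf:

E = hf = (6.626×10⁻³⁴ J·s)(9.857e+14 Hz)
E = 4.0765 eV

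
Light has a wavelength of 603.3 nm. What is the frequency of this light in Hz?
4.9692e+14 Hz

Using the wave equation: c = fλ

Solving for frequency:
f = c/λ = (3×10⁸ m/s) / (603.3×10⁻⁹ m)
f = 4.9692e+14 Hz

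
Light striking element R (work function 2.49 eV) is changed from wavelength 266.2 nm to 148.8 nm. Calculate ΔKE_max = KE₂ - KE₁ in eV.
3.6747 eV

Using Einstein's equation: KE_max = hc/λ - φ

For λ₁ = 266.2 nm:
KE₁ = hc/λ₁ - φ = 4.6576 - 2.49 = 2.1676 eV

For λ₂ = 148.8 nm:
KE₂ = hc/λ₂ - φ = 8.3323 - 2.49 = 5.8423 eV

Change in KE:
ΔKE = KE₂ - KE₁ = 5.8423 - 2.1676 = 3.6747 eV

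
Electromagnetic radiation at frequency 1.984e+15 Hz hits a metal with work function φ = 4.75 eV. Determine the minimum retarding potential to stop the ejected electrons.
3.4552 V

The stopping potential V_s satisfies: eV_s = KE_max

First, find KE_max using Einstein's equation:
E_photon = hf = (6.626×10⁻³⁴ J·s)(1.984e+15 Hz) = 8.2052 eV
KE_max = E_photon - φ = 8.2052 - 4.75 = 3.4552 eV

Since eV_s = KE_max:
V_s = KE_max/e = 3.4552 V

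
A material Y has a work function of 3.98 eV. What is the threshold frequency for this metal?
9.6236e+14 Hz

The threshold frequency is when the photon energy equals the work function:
hf₀ = φ

Solving for f₀:
f₀ = φ/h = (3.98 eV × 1.602×10⁻¹⁹ J/eV) / (6.626×10⁻³⁴ J·s)
f₀ = 9.6236e+14 Hz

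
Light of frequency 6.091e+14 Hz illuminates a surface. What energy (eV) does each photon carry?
2.5190 eV

Using E = hf:

E = hf = (6.626×10⁻³⁴ J·s)(6.091e+14 Hz)
E = 2.5190 eV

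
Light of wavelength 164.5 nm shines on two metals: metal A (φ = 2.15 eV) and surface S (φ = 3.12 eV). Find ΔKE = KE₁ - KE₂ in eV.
0.9700 eV

Using KE_max = hc/λ - φ for each metal:

Photon energy: E = hc/λ = 7.5370 eV

For metal A (φ₁ = 2.15 eV):
KE₁ = E - φ₁ = 7.5370 - 2.15 = 5.3870 eV

For surface S (φ₂ = 3.12 eV):
KE₂ = E - φ₂ = 7.5370 - 3.12 = 4.4170 eV

Difference:
ΔKE = KE₁ - KE₂ = 5.3870 - 4.4170 = 0.9700 eV

Note: The difference equals the difference in work functions: 3.12 - 2.15 = 0.97 eV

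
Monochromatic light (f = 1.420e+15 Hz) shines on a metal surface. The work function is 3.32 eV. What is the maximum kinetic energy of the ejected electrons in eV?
2.5526 eV

Using Einstein's photoelectric equation: KE_max = hf - φ

First, calculate the photon energy:
E_photon = hf = (6.626×10⁻³⁴ J·s)(1.420e+15 Hz)
E_photon = 5.8726 eV

Then, the maximum kinetic energy:
KE_max = E_photon - φ = 5.8726 eV - 3.32 eV = 2.5526 eV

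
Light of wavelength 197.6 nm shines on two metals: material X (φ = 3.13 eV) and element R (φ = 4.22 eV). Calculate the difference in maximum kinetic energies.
1.0900 eV

Using KE_max = hc/λ - φ for each metal:

Photon energy: E = hc/λ = 6.2745 eV

For material X (φ₁ = 3.13 eV):
KE₁ = E - φ₁ = 6.2745 - 3.13 = 3.1445 eV

For element R (φ₂ = 4.22 eV):
KE₂ = E - φ₂ = 6.2745 - 4.22 = 2.0545 eV

Difference:
ΔKE = KE₁ - KE₂ = 3.1445 - 2.0545 = 1.0900 eV

Note: The difference equals the difference in work functions: 4.22 - 3.13 = 1.09 eV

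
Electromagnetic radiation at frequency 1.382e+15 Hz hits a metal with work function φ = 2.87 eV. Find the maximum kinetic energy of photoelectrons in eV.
2.8455 eV

Using Einstein's photoelectric equation: KE_max = hf - φ

First, calculate the photon energy:
E_photon = hf = (6.626×10⁻³⁴ J·s)(1.382e+15 Hz)
E_photon = 5.7155 eV

Then, the maximum kinetic energy:
KE_max = E_photon - φ = 5.7155 eV - 2.87 eV = 2.8455 eV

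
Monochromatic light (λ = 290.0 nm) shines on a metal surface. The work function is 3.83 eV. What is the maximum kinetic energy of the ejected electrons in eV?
0.4453 eV

Using Einstein's photoelectric equation: KE_max = hf - φ = hc/λ - φ

First, calculate the photon energy:
E_photon = hc/λ = (6.626×10⁻³⁴ J·s)(3×10⁸ m/s) / (290.0×10⁻⁹ m)
E_photon = 4.2753 eV

Then, the maximum kinetic energy:
KE_max = E_photon - φ = 4.2753 eV - 3.83 eV = 0.4453 eV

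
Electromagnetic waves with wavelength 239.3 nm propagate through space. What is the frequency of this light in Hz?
1.2528e+15 Hz

Using the wave equation: c = fλ

Solving for frequency:
f = c/λ = (3×10⁸ m/s) / (239.3×10⁻⁹ m)
f = 1.2528e+15 Hz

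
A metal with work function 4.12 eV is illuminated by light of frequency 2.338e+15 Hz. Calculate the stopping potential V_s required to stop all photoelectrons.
5.5492 V

The stopping potential V_s satisfies: eV_s = KE_max

First, find KE_max using Einstein's equation:
E_photon = hf = (6.626×10⁻³⁴ J·s)(2.338e+15 Hz) = 9.6692 eV
KE_max = E_photon - φ = 9.6692 - 4.12 = 5.5492 eV

Since eV_s = KE_max:
V_s = KE_max/e = 5.5492 V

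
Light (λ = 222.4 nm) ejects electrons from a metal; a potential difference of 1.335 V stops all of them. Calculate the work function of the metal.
4.24 eV

The stopping potential gives the maximum kinetic energy: KE_max = eV_s = 1.335 eV

From Einstein's photoelectric equation: KE_max = hc/λ - φ
Rearranging: φ = hc/λ - KE_max

Calculate photon energy:
E_photon = hc/λ = (6.626×10⁻³⁴ J·s)(3×10⁸ m/s) / (222.4×10⁻⁹ m) = 5.5748 eV

Therefore:
φ = 5.5748 - 1.335 = 4.24 eV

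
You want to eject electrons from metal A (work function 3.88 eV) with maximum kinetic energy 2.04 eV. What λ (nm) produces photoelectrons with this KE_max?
209.43 nm

From Einstein's equation: KE_max = hc/λ - φ

Rearranging for λ:
hc/λ = KE_max + φ
λ = hc/(KE_max + φ)

Required photon energy:
E_photon = KE_max + φ = 2.04 + 3.88 = 5.92 eV

Required wavelength:
λ = hc/E_photon = (6.626×10⁻³⁴)(3×10⁸) / (5.92 × 1.602×10⁻¹⁹)
λ = 209.43 nm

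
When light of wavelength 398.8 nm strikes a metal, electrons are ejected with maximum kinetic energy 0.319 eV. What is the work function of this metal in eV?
2.79 eV

From Einstein's photoelectric equation: KE_max = hf - φ = hc/λ - φ

Rearranging for φ:
φ = hc/λ - KE_max

Calculate photon energy:
E_photon = hc/λ = 3.1089 eV

Therefore:
φ = 3.1089 - 0.319 = 2.79 eV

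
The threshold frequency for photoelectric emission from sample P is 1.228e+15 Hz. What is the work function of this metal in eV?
5.08 eV

At the threshold frequency, photon energy equals work function:
φ = hf₀

Calculating:
φ = (6.626×10⁻³⁴ J·s)(1.228e+15 Hz)
φ = 5.08 eV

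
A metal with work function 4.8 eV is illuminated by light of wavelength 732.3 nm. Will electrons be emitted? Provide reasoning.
No

For photoemission, the photon energy must exceed the work function.

Photon energy: E = hc/λ = 1.6931 eV
Work function: φ = 4.8 eV

Since E_photon (1.6931 eV) < φ (4.8 eV), photoemission will NOT occur.
The threshold wavelength is λ₀ = hc/φ = 258.3 nm.
Since 732.3 nm > 258.3 nm, the photons lack sufficient energy.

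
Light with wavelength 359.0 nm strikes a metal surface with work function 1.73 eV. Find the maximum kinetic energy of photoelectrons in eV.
1.7236 eV

Using Einstein's photoelectric equation: KE_max = hf - φ = hc/λ - φ

First, calculate the photon energy:
E_photon = hc/λ = (6.626×10⁻³⁴ J·s)(3×10⁸ m/s) / (359.0×10⁻⁹ m)
E_photon = 3.4536 eV

Then, the maximum kinetic energy:
KE_max = E_photon - φ = 3.4536 eV - 1.73 eV = 1.7236 eV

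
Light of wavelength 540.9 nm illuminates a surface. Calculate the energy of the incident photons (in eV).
2.2922 eV

Using E = hf = hc/λ:

E = hc/λ = (6.626×10⁻³⁴ J·s)(3×10⁸ m/s) / (540.9×10⁻⁹ m)
E = 2.2922 eV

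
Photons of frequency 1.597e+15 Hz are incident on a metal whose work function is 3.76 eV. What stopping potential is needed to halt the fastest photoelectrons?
2.8447 V

The stopping potential V_s satisfies: eV_s = KE_max

First, find KE_max using Einstein's equation:
E_photon = hf = (6.626×10⁻³⁴ J·s)(1.597e+15 Hz) = 6.6047 eV
KE_max = E_photon - φ = 6.6047 - 3.76 = 2.8447 eV

Since eV_s = KE_max:
V_s = KE_max/e = 2.8447 V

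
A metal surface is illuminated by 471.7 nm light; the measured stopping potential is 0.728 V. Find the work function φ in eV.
1.90 eV

The stopping potential gives the maximum kinetic energy: KE_max = eV_s = 0.728 eV

From Einstein's photoelectric equation: KE_max = hc/λ - φ
Rearranging: φ = hc/λ - KE_max

Calculate photon energy:
E_photon = hc/λ = (6.626×10⁻³⁴ J·s)(3×10⁸ m/s) / (471.7×10⁻⁹ m) = 2.6285 eV

Therefore:
φ = 2.6285 - 0.728 = 1.90 eV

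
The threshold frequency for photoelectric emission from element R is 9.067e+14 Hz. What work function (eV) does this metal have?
3.75 eV

At the threshold frequency, photon energy equals work function:
φ = hf₀

Calculating:
φ = (6.626×10⁻³⁴ J·s)(9.067e+14 Hz)
φ = 3.75 eV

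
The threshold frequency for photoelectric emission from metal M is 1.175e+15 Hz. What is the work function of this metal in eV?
4.86 eV

At the threshold frequency, photon energy equals work function:
φ = hf₀

Calculating:
φ = (6.626×10⁻³⁴ J·s)(1.175e+15 Hz)
φ = 4.86 eV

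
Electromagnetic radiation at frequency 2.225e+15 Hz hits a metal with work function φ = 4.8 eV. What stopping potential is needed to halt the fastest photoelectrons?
4.4019 V

The stopping potential V_s satisfies: eV_s = KE_max

First, find KE_max using Einstein's equation:
E_photon = hf = (6.626×10⁻³⁴ J·s)(2.225e+15 Hz) = 9.2019 eV
KE_max = E_photon - φ = 9.2019 - 4.8 = 4.4019 eV

Since eV_s = KE_max:
V_s = KE_max/e = 4.4019 V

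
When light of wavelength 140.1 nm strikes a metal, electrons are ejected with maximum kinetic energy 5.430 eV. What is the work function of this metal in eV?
3.42 eV

From Einstein's photoelectric equation: KE_max = hf - φ = hc/λ - φ

Rearranging for φ:
φ = hc/λ - KE_max

Calculate photon energy:
E_photon = hc/λ = 8.8497 eV

Therefore:
φ = 8.8497 - 5.430 = 3.42 eV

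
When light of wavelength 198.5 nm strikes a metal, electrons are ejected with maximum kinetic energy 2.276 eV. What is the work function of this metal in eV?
3.97 eV

From Einstein's photoelectric equation: KE_max = hf - φ = hc/λ - φ

Rearranging for φ:
φ = hc/λ - KE_max

Calculate photon energy:
E_photon = hc/λ = 6.2461 eV

Therefore:
φ = 6.2461 - 2.276 = 3.97 eV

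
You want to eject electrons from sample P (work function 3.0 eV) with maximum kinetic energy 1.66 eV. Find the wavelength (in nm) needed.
266.06 nm

From Einstein's equation: KE_max = hc/λ - φ

Rearranging for λ:
hc/λ = KE_max + φ
λ = hc/(KE_max + φ)

Required photon energy:
E_photon = KE_max + φ = 1.66 + 3.0 = 4.66 eV

Required wavelength:
λ = hc/E_photon = (6.626×10⁻³⁴)(3×10⁸) / (4.66 × 1.602×10⁻¹⁹)
λ = 266.06 nm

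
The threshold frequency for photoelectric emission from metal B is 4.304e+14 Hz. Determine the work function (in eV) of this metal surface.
1.78 eV

At the threshold frequency, photon energy equals work function:
φ = hf₀

Calculating:
φ = (6.626×10⁻³⁴ J·s)(4.304e+14 Hz)
φ = 1.78 eV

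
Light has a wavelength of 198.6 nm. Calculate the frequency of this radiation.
1.5095e+15 Hz

Using the wave equation: c = fλ

Solving for frequency:
f = c/λ = (3×10⁸ m/s) / (198.6×10⁻⁹ m)
f = 1.5095e+15 Hz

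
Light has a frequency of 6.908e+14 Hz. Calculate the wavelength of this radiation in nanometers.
433.98 nm

Using the wave equation: c = fλ

Solving for wavelength:
λ = c/f = (3×10⁸ m/s) / (6.908e+14 Hz)
λ = 433.98 nm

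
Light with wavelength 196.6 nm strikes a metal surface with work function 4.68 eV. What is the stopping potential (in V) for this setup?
1.6264 V

The stopping potential V_s satisfies: eV_s = KE_max

First, find KE_max using Einstein's equation:
E_photon = hc/λ = 6.3064 eV
KE_max = E_photon - φ = 6.3064 - 4.68 = 1.6264 eV

Since eV_s = KE_max:
V_s = KE_max/e = 1.6264 V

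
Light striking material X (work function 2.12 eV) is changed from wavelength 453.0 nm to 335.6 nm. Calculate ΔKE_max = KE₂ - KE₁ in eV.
0.9574 eV

Using Einstein's equation: KE_max = hc/λ - φ

For λ₁ = 453.0 nm:
KE₁ = hc/λ₁ - φ = 2.7370 - 2.12 = 0.6170 eV

For λ₂ = 335.6 nm:
KE₂ = hc/λ₂ - φ = 3.6944 - 2.12 = 1.5744 eV

Change in KE:
ΔKE = KE₂ - KE₁ = 1.5744 - 0.6170 = 0.9574 eV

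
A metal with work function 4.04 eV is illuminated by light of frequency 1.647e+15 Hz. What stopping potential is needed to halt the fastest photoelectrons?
2.7714 V

The stopping potential V_s satisfies: eV_s = KE_max

First, find KE_max using Einstein's equation:
E_photon = hf = (6.626×10⁻³⁴ J·s)(1.647e+15 Hz) = 6.8114 eV
KE_max = E_photon - φ = 6.8114 - 4.04 = 2.7714 eV

Since eV_s = KE_max:
V_s = KE_max/e = 2.7714 V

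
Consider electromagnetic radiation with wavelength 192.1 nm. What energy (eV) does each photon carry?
6.4541 eV

Using E = hf = hc/λ:

E = hc/λ = (6.626×10⁻³⁴ J·s)(3×10⁸ m/s) / (192.1×10⁻⁹ m)
E = 6.4541 eV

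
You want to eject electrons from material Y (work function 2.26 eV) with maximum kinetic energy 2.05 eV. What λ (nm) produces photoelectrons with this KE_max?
287.67 nm

From Einstein's equation: KE_max = hc/λ - φ

Rearranging for λ:
hc/λ = KE_max + φ
λ = hc/(KE_max + φ)

Required photon energy:
E_photon = KE_max + φ = 2.05 + 2.26 = 4.31 eV

Required wavelength:
λ = hc/E_photon = (6.626×10⁻³⁴)(3×10⁸) / (4.31 × 1.602×10⁻¹⁹)
λ = 287.67 nm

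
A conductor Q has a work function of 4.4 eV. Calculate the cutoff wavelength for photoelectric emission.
281.78 nm

The threshold wavelength is when the photon energy equals the work function:
hc/λ₀ = φ

Solving for λ₀:
λ₀ = hc/φ = (6.626×10⁻³⁴ J·s)(3×10⁸ m/s) / (4.4 eV × 1.602×10⁻¹⁹ J/eV)
λ₀ = 281.78 nm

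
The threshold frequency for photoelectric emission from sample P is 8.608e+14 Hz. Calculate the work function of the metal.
3.56 eV

At the threshold frequency, photon energy equals work function:
φ = hf₀

Calculating:
φ = (6.626×10⁻³⁴ J·s)(8.608e+14 Hz)
φ = 3.56 eV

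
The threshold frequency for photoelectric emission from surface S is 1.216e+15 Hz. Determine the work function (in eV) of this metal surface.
5.03 eV

At the threshold frequency, photon energy equals work function:
φ = hf₀

Calculating:
φ = (6.626×10⁻³⁴ J·s)(1.216e+15 Hz)
φ = 5.03 eV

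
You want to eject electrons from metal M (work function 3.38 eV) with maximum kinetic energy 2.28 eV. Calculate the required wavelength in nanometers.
219.05 nm

From Einstein's equation: KE_max = hc/λ - φ

Rearranging for λ:
hc/λ = KE_max + φ
λ = hc/(KE_max + φ)

Required photon energy:
E_photon = KE_max + φ = 2.28 + 3.38 = 5.66 eV

Required wavelength:
λ = hc/E_photon = (6.626×10⁻³⁴)(3×10⁸) / (5.66 × 1.602×10⁻¹⁹)
λ = 219.05 nm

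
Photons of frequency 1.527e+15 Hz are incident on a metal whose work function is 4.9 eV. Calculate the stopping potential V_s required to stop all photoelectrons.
1.4152 V

The stopping potential V_s satisfies: eV_s = KE_max

First, find KE_max using Einstein's equation:
E_photon = hf = (6.626×10⁻³⁴ J·s)(1.527e+15 Hz) = 6.3152 eV
KE_max = E_photon - φ = 6.3152 - 4.9 = 1.4152 eV

Since eV_s = KE_max:
V_s = KE_max/e = 1.4152 V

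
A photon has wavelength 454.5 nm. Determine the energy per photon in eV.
2.7279 eV

Using E = hf = hc/λ:

E = hc/λ = (6.626×10⁻³⁴ J·s)(3×10⁸ m/s) / (454.5×10⁻⁹ m)
E = 2.7279 eV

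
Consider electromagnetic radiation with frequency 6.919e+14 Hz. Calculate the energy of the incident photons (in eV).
2.8615 eV

Using E = hf:

E = hf = (6.626×10⁻³⁴ J·s)(6.919e+14 Hz)
E = 2.8615 eV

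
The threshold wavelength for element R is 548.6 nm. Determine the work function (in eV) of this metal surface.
2.26 eV

At the threshold wavelength, photon energy equals work function:
φ = hc/λ₀

Calculating:
φ = (6.626×10⁻³⁴ J·s)(3×10⁸ m/s) / (548.6×10⁻⁹ m)
φ = 2.26 eV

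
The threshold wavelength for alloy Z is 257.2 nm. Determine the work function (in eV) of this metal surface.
4.82 eV

At the threshold wavelength, photon energy equals work function:
φ = hc/λ₀

Calculating:
φ = (6.626×10⁻³⁴ J·s)(3×10⁸ m/s) / (257.2×10⁻⁹ m)
φ = 4.82 eV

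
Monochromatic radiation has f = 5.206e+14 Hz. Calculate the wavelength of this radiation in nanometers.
575.86 nm

Using the wave equation: c = fλ

Solving for wavelength:
λ = c/f = (3×10⁸ m/s) / (5.206e+14 Hz)
λ = 575.86 nm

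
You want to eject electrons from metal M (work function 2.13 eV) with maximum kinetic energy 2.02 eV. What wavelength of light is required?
298.76 nm

From Einstein's equation: KE_max = hc/λ - φ

Rearranging for λ:
hc/λ = KE_max + φ
λ = hc/(KE_max + φ)

Required photon energy:
E_photon = KE_max + φ = 2.02 + 2.13 = 4.15 eV

Required wavelength:
λ = hc/E_photon = (6.626×10⁻³⁴)(3×10⁸) / (4.15 × 1.602×10⁻¹⁹)
λ = 298.76 nm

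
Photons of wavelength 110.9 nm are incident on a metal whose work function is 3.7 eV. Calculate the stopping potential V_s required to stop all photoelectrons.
7.4798 V

The stopping potential V_s satisfies: eV_s = KE_max

First, find KE_max using Einstein's equation:
E_photon = hc/λ = 11.1798 eV
KE_max = E_photon - φ = 11.1798 - 3.7 = 7.4798 eV

Since eV_s = KE_max:
V_s = KE_max/e = 7.4798 V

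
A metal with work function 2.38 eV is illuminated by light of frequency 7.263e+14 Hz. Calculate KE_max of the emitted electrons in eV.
0.6237 eV

Using Einstein's photoelectric equation: KE_max = hf - φ

First, calculate the photon energy:
E_photon = hf = (6.626×10⁻³⁴ J·s)(7.263e+14 Hz)
E_photon = 3.0037 eV

Then, the maximum kinetic energy:
KE_max = E_photon - φ = 3.0037 eV - 2.38 eV = 0.6237 eV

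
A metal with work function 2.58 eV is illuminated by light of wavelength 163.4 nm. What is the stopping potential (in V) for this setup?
5.0078 V

The stopping potential V_s satisfies: eV_s = KE_max

First, find KE_max using Einstein's equation:
E_photon = hc/λ = 7.5878 eV
KE_max = E_photon - φ = 7.5878 - 2.58 = 5.0078 eV

Since eV_s = KE_max:
V_s = KE_max/e = 5.0078 V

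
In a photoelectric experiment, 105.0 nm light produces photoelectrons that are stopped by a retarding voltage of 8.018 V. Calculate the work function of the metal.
3.79 eV

The stopping potential gives the maximum kinetic energy: KE_max = eV_s = 8.018 eV

From Einstein's photoelectric equation: KE_max = hc/λ - φ
Rearranging: φ = hc/λ - KE_max

Calculate photon energy:
E_photon = hc/λ = (6.626×10⁻³⁴ J·s)(3×10⁸ m/s) / (105.0×10⁻⁹ m) = 11.8080 eV

Therefore:
φ = 11.8080 - 8.018 = 3.79 eV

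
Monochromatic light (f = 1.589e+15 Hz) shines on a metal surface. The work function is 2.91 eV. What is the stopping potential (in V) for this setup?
3.6616 V

The stopping potential V_s satisfies: eV_s = KE_max

First, find KE_max using Einstein's equation:
E_photon = hf = (6.626×10⁻³⁴ J·s)(1.589e+15 Hz) = 6.5716 eV
KE_max = E_photon - φ = 6.5716 - 2.91 = 3.6616 eV

Since eV_s = KE_max:
V_s = KE_max/e = 3.6616 V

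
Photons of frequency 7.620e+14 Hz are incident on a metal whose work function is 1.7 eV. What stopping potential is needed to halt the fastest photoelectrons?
1.4514 V

The stopping potential V_s satisfies: eV_s = KE_max

First, find KE_max using Einstein's equation:
E_photon = hf = (6.626×10⁻³⁴ J·s)(7.620e+14 Hz) = 3.1514 eV
KE_max = E_photon - φ = 3.1514 - 1.7 = 1.4514 eV

Since eV_s = KE_max:
V_s = KE_max/e = 1.4514 V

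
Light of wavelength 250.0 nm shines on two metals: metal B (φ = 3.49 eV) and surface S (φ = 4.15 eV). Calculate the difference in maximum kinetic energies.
0.6600 eV

Using KE_max = hc/λ - φ for each metal:

Photon energy: E = hc/λ = 4.9594 eV

For metal B (φ₁ = 3.49 eV):
KE₁ = E - φ₁ = 4.9594 - 3.49 = 1.4694 eV

For surface S (φ₂ = 4.15 eV):
KE₂ = E - φ₂ = 4.9594 - 4.15 = 0.8094 eV

Difference:
ΔKE = KE₁ - KE₂ = 1.4694 - 0.8094 = 0.6600 eV

Note: The difference equals the difference in work functions: 4.15 - 3.49 = 0.66 eV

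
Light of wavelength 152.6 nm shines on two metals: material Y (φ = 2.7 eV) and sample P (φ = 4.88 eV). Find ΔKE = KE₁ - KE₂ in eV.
2.1800 eV

Using KE_max = hc/λ - φ for each metal:

Photon energy: E = hc/λ = 8.1248 eV

For material Y (φ₁ = 2.7 eV):
KE₁ = E - φ₁ = 8.1248 - 2.7 = 5.4248 eV

For sample P (φ₂ = 4.88 eV):
KE₂ = E - φ₂ = 8.1248 - 4.88 = 3.2448 eV

Difference:
ΔKE = KE₁ - KE₂ = 5.4248 - 3.2448 = 2.1800 eV

Note: The difference equals the difference in work functions: 4.88 - 2.7 = 2.18 eV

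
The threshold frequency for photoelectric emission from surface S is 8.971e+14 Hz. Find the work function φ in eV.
3.71 eV

At the threshold frequency, photon energy equals work function:
φ = hf₀

Calculating:
φ = (6.626×10⁻³⁴ J·s)(8.971e+14 Hz)
φ = 3.71 eV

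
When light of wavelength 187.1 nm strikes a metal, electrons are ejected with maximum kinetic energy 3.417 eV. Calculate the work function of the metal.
3.21 eV

From Einstein's photoelectric equation: KE_max = hf - φ = hc/λ - φ

Rearranging for φ:
φ = hc/λ - KE_max

Calculate photon energy:
E_photon = hc/λ = 6.6266 eV

Therefore:
φ = 6.6266 - 3.417 = 3.21 eV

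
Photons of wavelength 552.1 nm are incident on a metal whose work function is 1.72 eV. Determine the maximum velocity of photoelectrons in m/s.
4.3002e+05 m/s

First, find the maximum kinetic energy:
E_photon = hc/λ = 2.2457 eV
KE_max = E_photon - φ = 2.2457 - 1.72 = 0.5257 eV

Convert to Joules: KE_max = 0.5257 × 1.602×10⁻¹⁹ J = 8.4224e-20 J

Then use KE = ½mv² to find velocity:
v = √(2·KE/m) = √(2 × 8.4224e-20 J / 9.109e-31 kg)
v = 4.3002e+05 m/s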